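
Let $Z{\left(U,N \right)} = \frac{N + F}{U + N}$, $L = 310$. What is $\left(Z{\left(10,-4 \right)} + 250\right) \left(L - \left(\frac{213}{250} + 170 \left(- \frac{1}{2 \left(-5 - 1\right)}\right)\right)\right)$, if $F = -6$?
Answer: $\frac{16482082}{225} \approx 73254.0$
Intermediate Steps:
$Z{\left(U,N \right)} = \frac{-6 + N}{N + U}$ ($Z{\left(U,N \right)} = \frac{N - 6}{U + N} = \frac{-6 + N}{N + U}$)
$\left(Z{\left(10,-4 \right)} + 250\right) \left(L - \left(\frac{213}{250} + 170 \left(- \frac{1}{2 \left(-5 - 1\right)}\right)\right)\right) = \left(\frac{-6 - 4}{-4 + 10} + 250\right) \left(310 - \left(\frac{213}{250} + 170 \left(- \frac{1}{2 \left(-5 - 1\right)}\right)\right)\right) = \left(\frac{1}{6} \left(-10\right) + 250\right) \left(310 - \left(\frac{213}{250} + \frac{170}{\left(-6\right) \left(-2\right)}\right)\right) = \left(\frac{1}{6} \left(-10\right) + 250\right) \left(310 - \left(\frac{213}{250} + \frac{170}{12}\right)\right) = \left(- \frac{5}{3} + 250\right) \left(310 - \frac{5632}{375}\right) = \frac{745 \left(310 - \frac{5632}{375}\right)}{3} = \frac{745}{3} \cdot \frac{110618}{375} = \frac{16482082}{225}$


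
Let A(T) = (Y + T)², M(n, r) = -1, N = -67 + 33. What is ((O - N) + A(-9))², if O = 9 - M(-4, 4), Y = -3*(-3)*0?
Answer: 15625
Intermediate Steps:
N = -34
Y = 0 (Y = 9*0 = 0)
A(T) = T² (A(T) = (0 + T)² = T²)
O = 10 (O = 9 - 1*(-1) = 9 + 1 = 10)
((O - N) + A(-9))² = ((10 - 1*(-34)) + (-9)²)² = ((10 + 34) + 81)² = (44 + 81)² = 125² = 15625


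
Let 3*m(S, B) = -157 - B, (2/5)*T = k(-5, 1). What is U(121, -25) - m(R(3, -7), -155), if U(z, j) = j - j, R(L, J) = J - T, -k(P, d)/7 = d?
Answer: ⅔ ≈ 0.66667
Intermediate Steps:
k(P, d) = -7*d
T = -35/2 (T = 5*(-7*1)/2 = (5/2)*(-7) = -35/2 ≈ -17.500)
R(L, J) = 35/2 + J (R(L, J) = J - 1*(-35/2) = J + 35/2 = 35/2 + J)
m(S, B) = -157/3 - B/3 (m(S, B) = (-157 - B)/3 = -157/3 - B/3)
U(z, j) = 0
U(121, -25) - m(R(3, -7), -155) = 0 - (-157/3 - ⅓*(-155)) = 0 - (-157/3 + 155/3) = 0 - 1*(-⅔) = 0 + ⅔ = ⅔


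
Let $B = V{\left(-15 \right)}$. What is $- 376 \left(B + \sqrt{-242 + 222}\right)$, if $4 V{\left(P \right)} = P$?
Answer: $1410 - 752 i \sqrt{5} \approx 1410.0 - 1681.5 i$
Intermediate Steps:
$V{\left(P \right)} = \frac{P}{4}$
$B = - \frac{15}{4}$ ($B = \frac{1}{4} \left(-15\right) = - \frac{15}{4} \approx -3.75$)
$- 376 \left(B + \sqrt{-242 + 222}\right) = - 376 \left(- \frac{15}{4} + \sqrt{-242 + 222}\right) = - 376 \left(- \frac{15}{4} + \sqrt{-20}\right) = - 376 \left(- \frac{15}{4} + 2 i \sqrt{5}\right) = 1410 - 752 i \sqrt{5}$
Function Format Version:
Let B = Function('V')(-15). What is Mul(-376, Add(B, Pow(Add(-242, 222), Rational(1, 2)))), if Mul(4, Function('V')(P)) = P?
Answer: Add(1410, Mul(-752, I, Pow(5, Rational(1, 2)))) ≈ Add(1410.0, Mul(-1681.5, I))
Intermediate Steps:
Function('V')(P) = Mul(Rational(1, 4), P)
B = Rational(-15, 4) (B = Mul(Rational(1, 4), -15) = Rational(-15, 4) ≈ -3.7500)
Mul(-376, Add(B, Pow(Add(-242, 222), Rational(1, 2)))) = Mul(-376, Add(Rational(-15, 4), Pow(Add(-242, 222), Rational(1, 2)))) = Mul(-376, Add(Rational(-15, 4), Pow(-20, Rational(1, 2)))) = Mul(-376, Add(Rational(-15, 4), Mul(2, I, Pow(5, Rational(1, 2))))) = Add(1410, Mul(-752, I, Pow(5, Rational(1, 2))))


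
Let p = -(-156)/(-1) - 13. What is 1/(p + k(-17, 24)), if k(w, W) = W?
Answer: -1/145 ≈ -0.0068966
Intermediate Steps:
p = -169 (p = -(-156)*(-1) - 13 = -12*13 - 13 = -156 - 13 = -169)
1/(p + k(-17, 24)) = 1/(-169 + 24) = 1/(-145) = -1/145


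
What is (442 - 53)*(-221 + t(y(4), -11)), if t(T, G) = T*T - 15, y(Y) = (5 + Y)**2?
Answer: 2460425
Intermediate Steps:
t(T, G) = -15 + T**2 (t(T, G) = T**2 - 15 = -15 + T**2)
(442 - 53)*(-221 + t(y(4), -11)) = (442 - 53)*(-221 + (-15 + ((5 + 4)**2)**2)) = 389*(-221 + (-15 + (9**2)**2)) = 389*(-221 + (-15 + 81**2)) = 389*(-221 + (-15 + 6561)) = 389*(-221 + 6546) = 389*6325 = 2460425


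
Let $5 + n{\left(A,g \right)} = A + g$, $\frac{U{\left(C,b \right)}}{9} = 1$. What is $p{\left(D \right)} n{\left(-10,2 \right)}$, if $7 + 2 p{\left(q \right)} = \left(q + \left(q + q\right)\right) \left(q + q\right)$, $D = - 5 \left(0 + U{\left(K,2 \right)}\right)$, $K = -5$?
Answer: $- \frac{157859}{2} \approx -78930.0$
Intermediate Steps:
$U{\left(C,b \right)} = 9$ ($U{\left(C,b \right)} = 9 \cdot 1 = 9$)
$n{\left(A,g \right)} = -5 + A + g$ ($n{\left(A,g \right)} = -5 + \left(A + g\right) = -5 + A + g$)
$D = -45$ ($D = - 5 \left(0 + 9\right) = \left(-5\right) 9 = -45$)
$p{\left(q \right)} = - \frac{7}{2} + 3 q^{2}$ ($p{\left(q \right)} = - \frac{7}{2} + \frac{\left(q + \left(q + q\right)\right) \left(q + q\right)}{2} = - \frac{7}{2} + \frac{\left(q + 2 q\right) 2 q}{2} = - \frac{7}{2} + \frac{3 q 2 q}{2} = - \frac{7}{2} + \frac{6 q^{2}}{2} = - \frac{7}{2} + 3 q^{2}$)
$p{\left(D \right)} n{\left(-10,2 \right)} = \left(- \frac{7}{2} + 3 \left(-45\right)^{2}\right) \left(-5 - 10 + 2\right) = \left(- \frac{7}{2} + 3 \cdot 2025\right) \left(-13\right) = \left(- \frac{7}{2} + 6075\right) \left(-13\right) = \frac{12143}{2} \left(-13\right) = - \frac{157859}{2}$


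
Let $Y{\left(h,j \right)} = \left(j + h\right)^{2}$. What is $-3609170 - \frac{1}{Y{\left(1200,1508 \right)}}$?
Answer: $- \frac{26466996430881}{7333264} \approx -3.6092 \cdot 10^{6}$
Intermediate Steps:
$Y{\left(h,j \right)} = \left(h + j\right)^{2}$
$-3609170 - \frac{1}{Y{\left(1200,1508 \right)}} = -3609170 - \frac{1}{\left(1200 + 1508\right)^{2}} = -3609170 - \frac{1}{2708^{2}} = -3609170 - \frac{1}{7333264} = - \frac{26466996430881}{7333264}$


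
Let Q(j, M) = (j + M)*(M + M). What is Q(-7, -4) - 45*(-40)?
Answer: 1888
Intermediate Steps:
Q(j, M) = 2*M*(M + j) (Q(j, M) = (M + j)*(2*M) = 2*M*(M + j))
Q(-7, -4) - 45*(-40) = 2*(-4)*(-4 - 7) - 45*(-40) = 2*(-4)*(-11) + 1800 = 88 + 1800 = 1888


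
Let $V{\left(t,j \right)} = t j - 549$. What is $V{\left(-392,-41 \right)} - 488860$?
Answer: $-473337$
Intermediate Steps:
$V{\left(t,j \right)} = -549 + j t$ ($V{\left(t,j \right)} = j t - 549 = -549 + j t$)
$V{\left(-392,-41 \right)} - 488860 = \left(-549 - -16072\right) - 488860 = \left(-549 + 16072\right) - 488860 = 15523 - 488860 = -473337$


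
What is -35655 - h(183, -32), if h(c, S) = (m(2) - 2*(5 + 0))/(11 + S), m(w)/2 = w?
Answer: -249587/7 ≈ -35655.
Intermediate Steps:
m(w) = 2*w
h(c, S) = -6/(11 + S) (h(c, S) = (2*2 - 2*(5 + 0))/(11 + S) = (4 - 2*5)/(11 + S) = (4 - 10)/(11 + S) = -6/(11 + S))
-35655 - h(183, -32) = -35655 - (-6)/(11 - 32) = -35655 - (-6)/(-21) = -35655 - (-6)*(-1)/21 = -35655 - 1*2/7 = -35655 - 2/7 = -249587/7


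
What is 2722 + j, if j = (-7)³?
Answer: 2379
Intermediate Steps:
j = -343
2722 + j = 2722 - 343 = 2379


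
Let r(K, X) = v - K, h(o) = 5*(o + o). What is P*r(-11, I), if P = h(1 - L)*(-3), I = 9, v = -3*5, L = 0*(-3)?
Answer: 120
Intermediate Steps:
L = 0
v = -15
h(o) = 10*o (h(o) = 5*(2*o) = 10*o)
r(K, X) = -15 - K
P = -30 (P = (10*(1 - 1*0))*(-3) = (10*(1 + 0))*(-3) = (10*1)*(-3) = 10*(-3) = -30)
P*r(-11, I) = -30*(-15 - 1*(-11)) = -30*(-15 + 11) = -30*(-4) = 120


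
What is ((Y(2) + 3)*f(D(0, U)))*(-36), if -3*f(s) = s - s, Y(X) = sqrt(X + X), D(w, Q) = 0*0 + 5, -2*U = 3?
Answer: 0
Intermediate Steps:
U = -3/2 (U = -1/2*3 = -3/2 ≈ -1.5000)
D(w, Q) = 5 (D(w, Q) = 0 + 5 = 5)
Y(X) = sqrt(2)*sqrt(X) (Y(X) = sqrt(2*X) = sqrt(2)*sqrt(X))
f(s) = 0 (f(s) = -(s - s)/3 = -1/3*0 = 0)
((Y(2) + 3)*f(D(0, U)))*(-36) = ((sqrt(2)*sqrt(2) + 3)*0)*(-36) = ((2 + 3)*0)*(-36) = (5*0)*(-36) = 0*(-36) = 0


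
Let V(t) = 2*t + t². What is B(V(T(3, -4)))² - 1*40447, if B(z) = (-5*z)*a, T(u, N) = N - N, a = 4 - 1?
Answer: -40447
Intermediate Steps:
a = 3
T(u, N) = 0
V(t) = t² + 2*t
B(z) = -15*z (B(z) = -5*z*3 = -15*z)
B(V(T(3, -4)))² - 1*40447 = (-0*(2 + 0))² - 1*40447 = (-0*2)² - 40447 = (-15*0)² - 40447 = 0² - 40447 = 0 - 40447 = -40447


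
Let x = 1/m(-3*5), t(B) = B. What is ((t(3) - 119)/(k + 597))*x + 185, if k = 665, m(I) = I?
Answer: 1751083/9465 ≈ 185.01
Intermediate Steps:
x = -1/15 (x = 1/(-3*5) = 1/(-15) = -1/15 ≈ -0.066667)
((t(3) - 119)/(k + 597))*x + 185 = ((3 - 119)/(665 + 597))*(-1/15) + 185 = -116/1262*(-1/15) + 185 = -116*1/1262*(-1/15) + 185 = -58/631*(-1/15) + 185 = 58/9465 + 185 = 1751083/9465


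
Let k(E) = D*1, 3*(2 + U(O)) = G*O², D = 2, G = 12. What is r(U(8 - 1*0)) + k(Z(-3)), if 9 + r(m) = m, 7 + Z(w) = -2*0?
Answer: 247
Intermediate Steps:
Z(w) = -7 (Z(w) = -7 - 2*0 = -7 + 0 = -7)
U(O) = -2 + 4*O² (U(O) = -2 + (12*O²)/3 = -2 + 4*O²)
k(E) = 2 (k(E) = 2*1 = 2)
r(m) = -9 + m
r(U(8 - 1*0)) + k(Z(-3)) = (-9 + (-2 + 4*(8 - 1*0)²)) + 2 = (-9 + (-2 + 4*(8 + 0)²)) + 2 = (-9 + (-2 + 4*8²)) + 2 = (-9 + (-2 + 4*64)) + 2 = (-9 + (-2 + 256)) + 2 = (-9 + 254) + 2 = 245 + 2 = 247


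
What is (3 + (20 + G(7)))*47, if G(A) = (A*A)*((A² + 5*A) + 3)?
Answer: 201442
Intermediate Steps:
G(A) = A²*(3 + A² + 5*A)
(3 + (20 + G(7)))*47 = (3 + (20 + 7²*(3 + 7² + 5*7)))*47 = (3 + (20 + 49*(3 + 49 + 35)))*47 = (3 + (20 + 49*87))*47 = (3 + (20 + 4263))*47 = (3 + 4283)*47 = 4286*47 = 201442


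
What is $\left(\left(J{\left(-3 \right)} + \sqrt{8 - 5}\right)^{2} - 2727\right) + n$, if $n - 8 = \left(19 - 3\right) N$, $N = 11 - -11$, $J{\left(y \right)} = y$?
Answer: $-2367 + \left(3 - \sqrt{3}\right)^{2} \approx -2365.4$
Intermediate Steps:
$N = 22$ ($N = 11 + 11 = 22$)
$n = 360$ ($n = 8 + \left(19 - 3\right) 22 = 8 + 16 \cdot 22 = 8 + 352 = 360$)
$\left(\left(J{\left(-3 \right)} + \sqrt{8 - 5}\right)^{2} - 2727\right) + n = \left(\left(-3 + \sqrt{8 - 5}\right)^{2} - 2727\right) + 360 = \left(\left(-3 + \sqrt{3}\right)^{2} - 2727\right) + 360 = \left(-2727 + \left(-3 + \sqrt{3}\right)^{2}\right) + 360 = -2367 + \left(-3 + \sqrt{3}\right)^{2}$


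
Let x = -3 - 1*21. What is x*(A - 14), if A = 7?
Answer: 168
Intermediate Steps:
x = -24 (x = -3 - 21 = -24)
x*(A - 14) = -24*(7 - 14) = -24*(-7) = 168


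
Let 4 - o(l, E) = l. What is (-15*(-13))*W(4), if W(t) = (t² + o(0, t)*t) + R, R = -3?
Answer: 5655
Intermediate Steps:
o(l, E) = 4 - l
W(t) = -3 + t² + 4*t (W(t) = (t² + (4 - 1*0)*t) - 3 = (t² + (4 + 0)*t) - 3 = (t² + 4*t) - 3 = -3 + t² + 4*t)
(-15*(-13))*W(4) = (-15*(-13))*(-3 + 4² + 4*4) = 195*(-3 + 16 + 16) = 195*29 = 5655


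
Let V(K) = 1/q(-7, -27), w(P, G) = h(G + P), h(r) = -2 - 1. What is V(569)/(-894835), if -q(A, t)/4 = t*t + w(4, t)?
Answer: 1/2598600840 ≈ 3.8482e-10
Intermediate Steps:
h(r) = -3
w(P, G) = -3
q(A, t) = 12 - 4*t² (q(A, t) = -4*(t*t - 3) = -4*(t² - 3) = -4*(-3 + t²) = 12 - 4*t²)
V(K) = -1/2904 (V(K) = 1/(12 - 4*(-27)²) = 1/(12 - 4*729) = 1/(12 - 2916) = 1/(-2904) = -1/2904)
V(569)/(-894835) = -1/2904/(-894835) = -1/2904*(-1/894835) = 1/2598600840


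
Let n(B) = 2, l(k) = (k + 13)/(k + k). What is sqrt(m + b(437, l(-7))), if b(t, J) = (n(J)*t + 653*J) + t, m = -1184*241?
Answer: I*sqrt(13931330)/7 ≈ 533.21*I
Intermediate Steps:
l(k) = (13 + k)/(2*k) (l(k) = (13 + k)/((2*k)) = (13 + k)*(1/(2*k)) = (13 + k)/(2*k))
m = -285344
b(t, J) = 3*t + 653*J (b(t, J) = (2*t + 653*J) + t = 3*t + 653*J)
sqrt(m + b(437, l(-7))) = sqrt(-285344 + (3*437 + 653*((1/2)*(13 - 7)/(-7)))) = sqrt(-285344 + (1311 + 653*((1/2)*(-1/7)*6))) = sqrt(-285344 + (1311 + 653*(-3/7))) = sqrt(-285344 + (1311 - 1959/7)) = sqrt(-285344 + 7218/7) = sqrt(-1990190/7) = I*sqrt(13931330)/7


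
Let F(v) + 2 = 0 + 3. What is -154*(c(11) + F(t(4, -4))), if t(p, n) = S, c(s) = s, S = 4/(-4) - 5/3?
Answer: -1848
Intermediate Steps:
S = -8/3 (S = 4*(-¼) - 5*⅓ = -1 - 5/3 = -8/3 ≈ -2.6667)
t(p, n) = -8/3
F(v) = 1 (F(v) = -2 + (0 + 3) = -2 + 3 = 1)
-154*(c(11) + F(t(4, -4))) = -154*(11 + 1) = -154*12 = -1848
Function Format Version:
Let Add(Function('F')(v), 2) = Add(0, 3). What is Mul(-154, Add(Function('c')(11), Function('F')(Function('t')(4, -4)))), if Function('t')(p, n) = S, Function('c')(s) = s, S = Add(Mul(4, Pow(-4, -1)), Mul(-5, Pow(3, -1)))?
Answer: -1848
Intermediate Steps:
S = Rational(-8, 3) (S = Add(Mul(4, Rational(-1, 4)), Mul(-5, Rational(1, 3))) = Add(-1, Rational(-5, 3)) = Rational(-8, 3) ≈ -2.6667)
Function('t')(p, n) = Rational(-8, 3)
Function('F')(v) = 1 (Function('F')(v) = Add(-2, Add(0, 3)) = Add(-2, 3) = 1)
Mul(-154, Add(Function('c')(11), Function('F')(Function('t')(4, -4)))) = Mul(-154, Add(11, 1)) = Mul(-154, 12) = -1848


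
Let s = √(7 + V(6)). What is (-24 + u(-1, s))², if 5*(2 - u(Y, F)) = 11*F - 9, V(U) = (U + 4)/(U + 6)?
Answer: 66893/150 + 1111*√282/75 ≈ 694.71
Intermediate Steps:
V(U) = (4 + U)/(6 + U)
s = √282/6 (s = √(7 + (4 + 6)/(6 + 6)) = √(7 + 10/12) = √(7 + (1/12)*10) = √(7 + ⅚) = √(47/6) = √282/6 ≈ 2.7988)
u(Y, F) = 19/5 - 11*F/5 (u(Y, F) = 2 - (11*F - 9)/5 = 2 - (-9 + 11*F)/5 = 2 + (9/5 - 11*F/5) = 19/5 - 11*F/5)
(-24 + u(-1, s))² = (-24 + (19/5 - 11*√282/30))² = (-101/5 - 11*√282/30)²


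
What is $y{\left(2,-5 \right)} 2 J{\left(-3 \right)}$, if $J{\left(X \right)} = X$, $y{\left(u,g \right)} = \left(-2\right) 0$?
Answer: $0$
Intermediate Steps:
$y{\left(u,g \right)} = 0$
$y{\left(2,-5 \right)} 2 J{\left(-3 \right)} = 0 \cdot 2 \left(-3\right) = 0 \left(-3\right) = 0$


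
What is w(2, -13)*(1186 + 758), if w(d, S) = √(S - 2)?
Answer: 1944*I*√15 ≈ 7529.1*I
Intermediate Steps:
w(d, S) = √(-2 + S)
w(2, -13)*(1186 + 758) = √(-2 - 13)*(1186 + 758) = √(-15)*1944 = (I*√15)*1944 = 1944*I*√15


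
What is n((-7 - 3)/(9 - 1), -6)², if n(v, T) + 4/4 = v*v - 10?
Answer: 22801/256 ≈ 89.066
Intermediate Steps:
n(v, T) = -11 + v² (n(v, T) = -1 + (v*v - 10) = -1 + (v² - 10) = -1 + (-10 + v²) = -11 + v²)
n((-7 - 3)/(9 - 1), -6)² = (-11 + ((-7 - 3)/(9 - 1))²)² = (-11 + (-10/8)²)² = (-11 + (-10*⅛)²)² = (-11 + (-5/4)²)² = (-11 + 25/16)² = (-151/16)² = 22801/256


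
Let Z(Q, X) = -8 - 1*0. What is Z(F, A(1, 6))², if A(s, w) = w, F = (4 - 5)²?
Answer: 64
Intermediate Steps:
F = 1 (F = (-1)² = 1)
Z(Q, X) = -8 (Z(Q, X) = -8 + 0 = -8)
Z(F, A(1, 6))² = (-8)² = 64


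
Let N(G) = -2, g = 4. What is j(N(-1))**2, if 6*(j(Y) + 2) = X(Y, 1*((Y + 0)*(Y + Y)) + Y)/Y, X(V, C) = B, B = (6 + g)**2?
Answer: 961/9 ≈ 106.78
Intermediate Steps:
B = 100 (B = (6 + 4)**2 = 10**2 = 100)
X(V, C) = 100
j(Y) = -2 + 50/(3*Y) (j(Y) = -2 + (100/Y)/6 = -2 + 50/(3*Y))
j(N(-1))**2 = (-2 + (50/3)/(-2))**2 = (-2 + (50/3)*(-1/2))**2 = (-2 - 25/3)**2 = (-31/3)**2 = 961/9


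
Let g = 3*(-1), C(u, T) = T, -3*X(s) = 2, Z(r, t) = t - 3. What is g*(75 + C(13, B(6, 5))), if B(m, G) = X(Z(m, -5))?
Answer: -223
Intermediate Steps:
Z(r, t) = -3 + t
X(s) = -⅔ (X(s) = -⅓*2 = -⅔)
B(m, G) = -⅔
g = -3
g*(75 + C(13, B(6, 5))) = -3*(75 - ⅔) = -3*223/3 = -223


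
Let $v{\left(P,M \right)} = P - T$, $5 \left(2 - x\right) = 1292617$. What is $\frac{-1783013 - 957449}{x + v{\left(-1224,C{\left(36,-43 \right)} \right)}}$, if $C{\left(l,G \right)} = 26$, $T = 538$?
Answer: $\frac{13702310}{1301417} \approx 10.529$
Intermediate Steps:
$x = - \frac{1292607}{5}$ ($x = 2 - \frac{1292617}{5} = - \frac{1292607}{5} \approx -2.5852 \cdot 10^{5}$)
$v{\left(P,M \right)} = -538 + P$ ($v{\left(P,M \right)} = P - 538 = -538 + P$)
$\frac{-1783013 - 957449}{x + v{\left(-1224,C{\left(36,-43 \right)} \right)}} = \frac{-1783013 - 957449}{- \frac{1292607}{5} - 1762} = - \frac{2740462}{- \frac{1292607}{5} - 1762} = - \frac{2740462}{- \frac{1301417}{5}} = \left(-2740462\right) \left(- \frac{5}{1301417}\right) = \frac{13702310}{1301417}$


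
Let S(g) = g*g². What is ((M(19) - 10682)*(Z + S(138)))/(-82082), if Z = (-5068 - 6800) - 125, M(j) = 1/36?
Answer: 1006015795529/2954952 ≈ 3.4045e+5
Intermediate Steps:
M(j) = 1/36
Z = -11993 (Z = -11868 - 125 = -11993)
S(g) = g³
((M(19) - 10682)*(Z + S(138)))/(-82082) = ((1/36 - 10682)*(-11993 + 138³))/(-82082) = -384551*(-11993 + 2628072)/36*(-1/82082) = -384551/36*2616079*(-1/82082) = -1006015795529/36*(-1/82082) = 1006015795529/2954952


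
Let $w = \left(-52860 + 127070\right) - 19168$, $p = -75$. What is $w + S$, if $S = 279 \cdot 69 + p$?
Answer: $74218$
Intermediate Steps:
$w = 55042$ ($w = 74210 - 19168 = 55042$)
$S = 19176$ ($S = 279 \cdot 69 - 75 = 19251 - 75 = 19176$)
$w + S = 55042 + 19176 = 74218$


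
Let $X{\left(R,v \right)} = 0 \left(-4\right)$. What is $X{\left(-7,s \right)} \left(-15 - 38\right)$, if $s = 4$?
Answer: $0$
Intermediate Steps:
$X{\left(R,v \right)} = 0$
$X{\left(-7,s \right)} \left(-15 - 38\right) = 0 \left(-15 - 38\right) = 0 \left(-53\right) = 0$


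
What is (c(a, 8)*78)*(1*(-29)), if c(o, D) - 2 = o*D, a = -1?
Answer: 13572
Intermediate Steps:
c(o, D) = 2 + D*o (c(o, D) = 2 + o*D = 2 + D*o)
(c(a, 8)*78)*(1*(-29)) = ((2 + 8*(-1))*78)*(1*(-29)) = ((2 - 8)*78)*(-29) = -6*78*(-29) = -468*(-29) = 13572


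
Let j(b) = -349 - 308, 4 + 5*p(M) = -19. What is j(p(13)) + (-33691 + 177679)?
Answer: 143331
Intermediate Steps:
p(M) = -23/5 (p(M) = -4/5 + (1/5)*(-19) = -4/5 - 19/5 = -23/5)
j(b) = -657
j(p(13)) + (-33691 + 177679) = -657 + (-33691 + 177679) = -657 + 143988 = 143331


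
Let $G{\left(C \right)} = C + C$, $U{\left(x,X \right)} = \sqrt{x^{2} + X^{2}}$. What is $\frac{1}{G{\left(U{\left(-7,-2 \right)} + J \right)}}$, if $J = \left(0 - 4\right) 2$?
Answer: $- \frac{4}{11} - \frac{\sqrt{53}}{22} \approx -0.69455$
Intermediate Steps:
$U{\left(x,X \right)} = \sqrt{X^{2} + x^{2}}$
$J = -8$ ($J = \left(-4\right) 2 = -8$)
$G{\left(C \right)} = 2 C$
$\frac{1}{G{\left(U{\left(-7,-2 \right)} + J \right)}} = \frac{1}{2 \left(\sqrt{\left(-2\right)^{2} + \left(-7\right)^{2}} - 8\right)} = \frac{1}{2 \left(\sqrt{4 + 49} - 8\right)} = \frac{1}{2 \left(\sqrt{53} - 8\right)} = \frac{1}{2 \left(-8 + \sqrt{53}\right)} = \frac{1}{-16 + 2 \sqrt{53}}$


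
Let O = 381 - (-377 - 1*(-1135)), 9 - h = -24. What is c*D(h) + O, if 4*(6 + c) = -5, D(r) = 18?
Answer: -1015/2 ≈ -507.50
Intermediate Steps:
h = 33 (h = 9 - 1*(-24) = 9 + 24 = 33)
O = -377 (O = 381 - (-377 + 1135) = 381 - 1*758 = 381 - 758 = -377)
c = -29/4 (c = -6 + (1/4)*(-5) = -6 - 5/4 = -29/4 ≈ -7.2500)
c*D(h) + O = -29/4*18 - 377 = -261/2 - 377 = -1015/2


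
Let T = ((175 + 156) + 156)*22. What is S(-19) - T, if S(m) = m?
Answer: -10733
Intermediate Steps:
T = 10714 (T = (331 + 156)*22 = 487*22 = 10714)
S(-19) - T = -19 - 1*10714 = -19 - 10714 = -10733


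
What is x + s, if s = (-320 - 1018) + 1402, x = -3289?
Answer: -3225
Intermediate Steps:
s = 64 (s = -1338 + 1402 = 64)
x + s = -3289 + 64 = -3225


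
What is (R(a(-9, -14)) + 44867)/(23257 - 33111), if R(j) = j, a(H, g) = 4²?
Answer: -44883/9854 ≈ -4.5548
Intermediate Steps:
a(H, g) = 16
(R(a(-9, -14)) + 44867)/(23257 - 33111) = (16 + 44867)/(23257 - 33111) = 44883/(-9854) = 44883*(-1/9854) = -44883/9854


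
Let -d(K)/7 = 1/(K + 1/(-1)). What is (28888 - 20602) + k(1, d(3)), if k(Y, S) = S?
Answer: 16565/2 ≈ 8282.5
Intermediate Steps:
d(K) = -7/(-1 + K) (d(K) = -7/(K + 1/(-1)) = -7/(K - 1) = -7/(-1 + K))
(28888 - 20602) + k(1, d(3)) = (28888 - 20602) - 7/(-1 + 3) = 8286 - 7/2 = 16565/2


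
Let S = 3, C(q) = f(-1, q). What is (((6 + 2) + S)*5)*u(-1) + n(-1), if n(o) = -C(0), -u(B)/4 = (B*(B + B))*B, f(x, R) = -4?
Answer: 444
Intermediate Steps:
C(q) = -4
u(B) = -8*B³ (u(B) = -4*B*(B + B)*B = -4*B*(2*B)*B = -4*2*B²*B = -8*B³)
n(o) = 4 (n(o) = -1*(-4) = 4)
(((6 + 2) + S)*5)*u(-1) + n(-1) = (((6 + 2) + 3)*5)*(-8*(-1)³) + 4 = ((8 + 3)*5)*(-8*(-1)) + 4 = (11*5)*8 + 4 = 55*8 + 4 = 440 + 4 = 444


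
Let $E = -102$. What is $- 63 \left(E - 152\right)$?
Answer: $16002$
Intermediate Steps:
$- 63 \left(E - 152\right) = - 63 \left(-102 - 152\right) = \left(-63\right) \left(-254\right) = 16002$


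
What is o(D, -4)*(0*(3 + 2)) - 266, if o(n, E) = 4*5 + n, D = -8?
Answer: -266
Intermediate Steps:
o(n, E) = 20 + n
o(D, -4)*(0*(3 + 2)) - 266 = (20 - 8)*(0*(3 + 2)) - 266 = 12*(0*5) - 266 = 12*0 - 266 = 0 - 266 = -266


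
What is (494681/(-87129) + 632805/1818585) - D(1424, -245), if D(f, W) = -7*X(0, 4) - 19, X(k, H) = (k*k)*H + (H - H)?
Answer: 16045145017/1173714759 ≈ 13.670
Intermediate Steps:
X(k, H) = H*k² (X(k, H) = k²*H + 0 = H*k² + 0 = H*k²)
D(f, W) = -19 (D(f, W) = -28*0² - 19 = -28*0 - 19 = -7*0 - 19 = 0 - 19 = -19)
(494681/(-87129) + 632805/1818585) - D(1424, -245) = (494681/(-87129) + 632805/1818585) - 1*(-19) = (494681*(-1/87129) + 632805*(1/1818585)) + 19 = (-494681/87129 + 42187/121239) + 19 = -6255435404/1173714759 + 19 = 16045145017/1173714759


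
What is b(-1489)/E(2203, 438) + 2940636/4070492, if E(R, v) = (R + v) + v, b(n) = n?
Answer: 748313914/3133261217 ≈ 0.23883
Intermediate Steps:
E(R, v) = R + 2*v
b(-1489)/E(2203, 438) + 2940636/4070492 = -1489/(2203 + 2*438) + 2940636/4070492 = -1489/(2203 + 876) + 2940636*(1/4070492) = -1489/3079 + 735159/1017623 = 748313914/3133261217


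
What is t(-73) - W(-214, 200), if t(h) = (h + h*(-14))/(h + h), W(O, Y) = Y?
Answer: -413/2 ≈ -206.50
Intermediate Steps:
t(h) = -13/2 (t(h) = (h - 14*h)/((2*h)) = (-13*h)*(1/(2*h)) = -13/2)
t(-73) - W(-214, 200) = -13/2 - 1*200 = -13/2 - 200 = -413/2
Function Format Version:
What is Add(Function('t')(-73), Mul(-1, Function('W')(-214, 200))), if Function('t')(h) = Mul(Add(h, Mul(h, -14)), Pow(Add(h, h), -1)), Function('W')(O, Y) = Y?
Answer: Rational(-413, 2) ≈ -206.50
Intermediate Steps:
Function('t')(h) = Rational(-13, 2) (Function('t')(h) = Mul(Add(h, Mul(-14, h)), Pow(Mul(2, h), -1)) = Mul(Mul(-13, h), Mul(Rational(1, 2), Pow(h, -1))) = Rational(-13, 2))
Add(Function('t')(-73), Mul(-1, Function('W')(-214, 200))) = Add(Rational(-13, 2), Mul(-1, 200)) = Add(Rational(-13, 2), -200) = Rational(-413, 2)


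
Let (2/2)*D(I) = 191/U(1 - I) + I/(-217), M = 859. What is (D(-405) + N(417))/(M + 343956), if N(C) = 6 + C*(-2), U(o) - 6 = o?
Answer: -14763641/6165568052 ≈ -0.0023945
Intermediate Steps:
U(o) = 6 + o
D(I) = 191/(7 - I) - I/217 (D(I) = 191/(6 + (1 - I)) + I/(-217) = 191/(7 - I) + I*(-1/217) = 191/(7 - I) - I/217)
N(C) = 6 - 2*C
(D(-405) + N(417))/(M + 343956) = ((-41447 - 1*(-405)*(-7 - 405))/(217*(-7 - 405)) + (6 - 2*417))/(859 + 343956) = ((1/217)*(-41447 - 1*(-405)*(-412))/(-412) + (6 - 834))/344815 = ((1/217)*(-1/412)*(-41447 - 166860) - 828)*(1/344815) = ((1/217)*(-1/412)*(-208307) - 828)*(1/344815) = (208307/89404 - 828)*(1/344815) = -73818205/89404*1/344815 = -14763641/6165568052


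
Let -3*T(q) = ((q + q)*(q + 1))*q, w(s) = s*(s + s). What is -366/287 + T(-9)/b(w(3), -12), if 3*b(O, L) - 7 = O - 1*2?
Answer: 363534/6601 ≈ 55.073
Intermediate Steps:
w(s) = 2*s² (w(s) = s*(2*s) = 2*s²)
b(O, L) = 5/3 + O/3 (b(O, L) = 7/3 + (O - 1*2)/3 = 7/3 + (O - 2)/3 = 7/3 + (-2 + O)/3 = 7/3 + (-⅔ + O/3) = 5/3 + O/3)
T(q) = -2*q²*(1 + q)/3 (T(q) = -(q + q)*(q + 1)*q/3 = -(2*q)*(1 + q)*q/3 = -2*q*(1 + q)*q/3 = -2*q²*(1 + q)/3)
-366/287 + T(-9)/b(w(3), -12) = -366/287 + ((⅔)*(-9)²*(-1 - 1*(-9)))/(5/3 + (2*3²)/3) = -366*1/287 + ((⅔)*81*(-1 + 9))/(5/3 + (2*9)/3) = -366/287 + ((⅔)*81*8)/(5/3 + (⅓)*18) = -366/287 + 432/(5/3 + 6) = -366/287 + 432/(23/3) = -366/287 + 432*(3/23) = -366/287 + 1296/23 = 363534/6601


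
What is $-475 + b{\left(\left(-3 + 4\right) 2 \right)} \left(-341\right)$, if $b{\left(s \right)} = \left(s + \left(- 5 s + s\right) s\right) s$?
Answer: $9073$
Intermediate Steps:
$b{\left(s \right)} = s \left(s - 4 s^{2}\right)$ ($b{\left(s \right)} = \left(s + - 4 s s\right) s = \left(s - 4 s^{2}\right) s = s \left(s - 4 s^{2}\right)$)
$-475 + b{\left(\left(-3 + 4\right) 2 \right)} \left(-341\right) = -475 + \left(\left(-3 + 4\right) 2\right)^{2} \left(1 - 4 \left(-3 + 4\right) 2\right) \left(-341\right) = -475 + \left(1 \cdot 2\right)^{2} \left(1 - 4 \cdot 1 \cdot 2\right) \left(-341\right) = -475 + 2^{2} \left(1 - 8\right) \left(-341\right) = -475 + 4 \left(1 - 8\right) \left(-341\right) = -475 + 4 \left(-7\right) \left(-341\right) = -475 - -9548 = -475 + 9548 = 9073$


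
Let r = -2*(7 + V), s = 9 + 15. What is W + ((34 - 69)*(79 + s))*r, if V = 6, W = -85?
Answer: 93645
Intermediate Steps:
s = 24
r = -26 (r = -2*(7 + 6) = -2*13 = -26)
W + ((34 - 69)*(79 + s))*r = -85 + ((34 - 69)*(79 + 24))*(-26) = -85 - 35*103*(-26) = -85 - 3605*(-26) = -85 + 93730 = 93645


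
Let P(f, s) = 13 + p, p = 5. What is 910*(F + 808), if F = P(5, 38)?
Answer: 751660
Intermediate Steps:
P(f, s) = 18 (P(f, s) = 13 + 5 = 18)
F = 18
910*(F + 808) = 910*(18 + 808) = 910*826 = 751660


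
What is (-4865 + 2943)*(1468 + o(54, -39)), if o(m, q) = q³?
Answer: 111189622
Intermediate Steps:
(-4865 + 2943)*(1468 + o(54, -39)) = (-4865 + 2943)*(1468 + (-39)³) = -1922*(1468 - 59319) = -1922*(-57851) = 111189622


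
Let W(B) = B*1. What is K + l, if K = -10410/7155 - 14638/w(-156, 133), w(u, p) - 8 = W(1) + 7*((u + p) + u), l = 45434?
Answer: 13483054691/296694 ≈ 45444.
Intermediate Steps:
W(B) = B
w(u, p) = 9 + 7*p + 14*u (w(u, p) = 8 + (1 + 7*((u + p) + u)) = 8 + (1 + 7*((p + u) + u)) = 8 + (1 + 7*(p + 2*u)) = 8 + (1 + (7*p + 14*u)) = 8 + (1 + 7*p + 14*u) = 9 + 7*p + 14*u)
K = 3059495/296694 (K = -10410/7155 - 14638/(9 + 7*133 + 14*(-156)) = -10410*1/7155 - 14638/(9 + 931 - 2184) = -694/477 - 14638/(-1244) = -694/477 - 14638*(-1/1244) = -694/477 + 7319/622 = 3059495/296694 ≈ 10.312)
K + l = 3059495/296694 + 45434 = 13483054691/296694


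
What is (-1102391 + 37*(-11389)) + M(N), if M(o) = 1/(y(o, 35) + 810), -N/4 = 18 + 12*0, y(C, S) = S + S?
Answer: -1340929919/880 ≈ -1.5238e+6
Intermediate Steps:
y(C, S) = 2*S
N = -72 (N = -4*(18 + 12*0) = -4*(18 + 0) = -4*18 = -72)
M(o) = 1/880 (M(o) = 1/(2*35 + 810) = 1/(70 + 810) = 1/880)
(-1102391 + 37*(-11389)) + M(N) = (-1102391 + 37*(-11389)) + 1/880 = (-1102391 - 421393) + 1/880 = -1523784 + 1/880 = -1340929919/880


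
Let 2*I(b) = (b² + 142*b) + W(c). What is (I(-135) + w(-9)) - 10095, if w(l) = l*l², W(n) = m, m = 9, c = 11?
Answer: -11292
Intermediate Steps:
W(n) = 9
w(l) = l³
I(b) = 9/2 + b²/2 + 71*b (I(b) = ((b² + 142*b) + 9)/2 = (9 + b² + 142*b)/2 = 9/2 + b²/2 + 71*b)
(I(-135) + w(-9)) - 10095 = ((9/2 + (½)*(-135)² + 71*(-135)) + (-9)³) - 10095 = ((9/2 + (½)*18225 - 9585) - 729) - 10095 = ((9/2 + 18225/2 - 9585) - 729) - 10095 = (-468 - 729) - 10095 = -1197 - 10095 = -11292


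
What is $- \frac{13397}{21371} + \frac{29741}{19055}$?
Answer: $\frac{380315076}{407224405} \approx 0.93392$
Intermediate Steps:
$- \frac{13397}{21371} + \frac{29741}{19055} = \frac{380315076}{407224405}$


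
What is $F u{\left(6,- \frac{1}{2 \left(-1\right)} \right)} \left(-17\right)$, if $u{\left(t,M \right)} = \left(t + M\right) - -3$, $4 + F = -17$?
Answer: $\frac{6783}{2} \approx 3391.5$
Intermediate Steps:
$F = -21$ ($F = -4 - 17 = -21$)
$u{\left(t,M \right)} = 3 + M + t$ ($u{\left(t,M \right)} = \left(M + t\right) + 3 = 3 + M + t$)
$F u{\left(6,- \frac{1}{2 \left(-1\right)} \right)} \left(-17\right) = - 21 \left(3 - \frac{1}{2 \left(-1\right)} + 6\right) \left(-17\right) = - 21 \left(3 - \frac{1}{-2} + 6\right) \left(-17\right) = - 21 \left(3 - - \frac{1}{2} + 6\right) \left(-17\right) = - 21 \left(3 + \frac{1}{2} + 6\right) \left(-17\right) = \left(-21\right) \frac{19}{2} \left(-17\right) = \left(- \frac{399}{2}\right) \left(-17\right) = \frac{6783}{2}$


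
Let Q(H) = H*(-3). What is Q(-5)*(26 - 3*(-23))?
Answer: 1425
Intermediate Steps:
Q(H) = -3*H
Q(-5)*(26 - 3*(-23)) = (-3*(-5))*(26 - 3*(-23)) = 15*(26 + 69) = 15*95 = 1425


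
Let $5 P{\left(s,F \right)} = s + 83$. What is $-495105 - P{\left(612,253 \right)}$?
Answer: $-495244$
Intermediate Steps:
$P{\left(s,F \right)} = \frac{83}{5} + \frac{s}{5}$ ($P{\left(s,F \right)} = \frac{s + 83}{5} = \frac{83 + s}{5} = \frac{83}{5} + \frac{s}{5}$)
$-495105 - P{\left(612,253 \right)} = -495105 - \left(\frac{83}{5} + \frac{1}{5} \cdot 612\right) = -495105 - \left(\frac{83}{5} + \frac{612}{5}\right) = -495105 - 139 = -495244$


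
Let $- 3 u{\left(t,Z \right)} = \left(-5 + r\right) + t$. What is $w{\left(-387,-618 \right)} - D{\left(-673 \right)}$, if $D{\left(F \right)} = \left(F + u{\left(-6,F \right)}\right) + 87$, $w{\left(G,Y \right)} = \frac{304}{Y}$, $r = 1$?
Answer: $\frac{59964}{103} \approx 582.17$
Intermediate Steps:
$u{\left(t,Z \right)} = \frac{4}{3} - \frac{t}{3}$ ($u{\left(t,Z \right)} = - \frac{\left(-5 + 1\right) + t}{3} = - \frac{-4 + t}{3} = \frac{4}{3} - \frac{t}{3}$)
$D{\left(F \right)} = \frac{271}{3} + F$ ($D{\left(F \right)} = \left(F + \left(\frac{4}{3} - -2\right)\right) + 87 = \left(F + \left(\frac{4}{3} + 2\right)\right) + 87 = \left(F + \frac{10}{3}\right) + 87 = \left(\frac{10}{3} + F\right) + 87 = \frac{271}{3} + F$)
$w{\left(-387,-618 \right)} - D{\left(-673 \right)} = \frac{304}{-618} - \left(\frac{271}{3} - 673\right) = 304 \left(- \frac{1}{618}\right) - - \frac{1748}{3} = - \frac{152}{309} + \frac{1748}{3} = \frac{59964}{103}$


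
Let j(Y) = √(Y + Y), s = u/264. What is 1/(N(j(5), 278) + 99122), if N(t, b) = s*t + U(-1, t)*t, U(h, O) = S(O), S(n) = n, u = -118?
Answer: 863637984/85614160612483 + 3894*√10/85614160612483 ≈ 1.0088e-5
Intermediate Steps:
U(h, O) = O
s = -59/132 (s = -118/264 = -118*1/264 = -59/132 ≈ -0.44697)
j(Y) = √2*√Y (j(Y) = √(2*Y) = √2*√Y)
N(t, b) = t² - 59*t/132 (N(t, b) = -59*t/132 + t*t = -59*t/132 + t² = t² - 59*t/132)
1/(N(j(5), 278) + 99122) = 1/((√2*√5)*(-59 + 132*(√2*√5))/132 + 99122) = 1/(√10*(-59 + 132*√10)/132 + 99122) = 1/(99122 + √10*(-59 + 132*√10)/132)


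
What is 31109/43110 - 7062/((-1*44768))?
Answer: 424282633/482487120 ≈ 0.87937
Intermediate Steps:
31109/43110 - 7062/((-1*44768)) = 31109*(1/43110) - 7062/(-44768) = 31109/43110 - 7062*(-1/44768) = 31109/43110 + 3531/22384 = 424282633/482487120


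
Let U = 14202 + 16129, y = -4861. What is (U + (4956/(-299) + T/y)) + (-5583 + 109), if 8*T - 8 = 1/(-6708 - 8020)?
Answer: 4253922621986091/171249996736 ≈ 24840.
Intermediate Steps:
U = 30331
T = 117823/117824 (T = 1 + 1/(8*(-6708 - 8020)) = 1 + (⅛)/(-14728) = 1 + (⅛)*(-1/14728) = 1 - 1/117824 = 117823/117824 ≈ 0.99999)
(U + (4956/(-299) + T/y)) + (-5583 + 109) = (30331 + (4956/(-299) + (117823/117824)/(-4861))) + (-5583 + 109) = (30331 + (4956*(-1/299) + (117823/117824)*(-1/4861))) - 5474 = (30331 + (-4956/299 - 117823/572742464)) - 5474 = (30331 - 2838546880661/171249996736) - 5474 = 5191345104118955/171249996736 - 5474 = 4253922621986091/171249996736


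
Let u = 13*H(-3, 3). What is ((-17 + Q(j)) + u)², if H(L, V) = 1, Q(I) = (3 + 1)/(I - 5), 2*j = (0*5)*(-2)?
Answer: 576/25 ≈ 23.040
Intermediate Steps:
j = 0 (j = ((0*5)*(-2))/2 = (0*(-2))/2 = (½)*0 = 0)
Q(I) = 4/(-5 + I)
u = 13 (u = 13*1 = 13)
((-17 + Q(j)) + u)² = ((-17 + 4/(-5 + 0)) + 13)² = ((-17 + 4/(-5)) + 13)² = ((-17 + 4*(-⅕)) + 13)² = ((-17 - ⅘) + 13)² = (-89/5 + 13)² = (-24/5)² = 576/25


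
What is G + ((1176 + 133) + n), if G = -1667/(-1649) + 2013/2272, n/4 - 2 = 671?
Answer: 14996965389/3746528 ≈ 4002.9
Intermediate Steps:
n = 2692 (n = 8 + 4*671 = 8 + 2684 = 2692)
G = 7106861/3746528 (G = -1667*(-1/1649) + 2013*(1/2272) = 1667/1649 + 2013/2272 = 7106861/3746528 ≈ 1.8969)
G + ((1176 + 133) + n) = 7106861/3746528 + ((1176 + 133) + 2692) = 7106861/3746528 + (1309 + 2692) = 7106861/3746528 + 4001 = 14996965389/3746528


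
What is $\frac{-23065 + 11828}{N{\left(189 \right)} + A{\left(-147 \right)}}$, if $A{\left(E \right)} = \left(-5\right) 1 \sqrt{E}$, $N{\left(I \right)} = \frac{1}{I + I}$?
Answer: $- \frac{4247586}{525098701} - \frac{56195562780 i \sqrt{3}}{525098701} \approx -0.0080891 - 185.36 i$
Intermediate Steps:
$N{\left(I \right)} = \frac{1}{2 I}$
$A{\left(E \right)} = - 5 \sqrt{E}$
$\frac{-23065 + 11828}{N{\left(189 \right)} + A{\left(-147 \right)}} = \frac{-23065 + 11828}{\frac{1}{2 \cdot 189} - 5 \sqrt{-147}} = - \frac{11237}{\frac{1}{2} \cdot \frac{1}{189} - 5 \cdot 7 i \sqrt{3}} = - \frac{11237}{\frac{1}{378} - 35 i \sqrt{3}}$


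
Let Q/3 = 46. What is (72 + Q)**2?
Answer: 44100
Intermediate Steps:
Q = 138 (Q = 3*46 = 138)
(72 + Q)**2 = (72 + 138)**2 = 210**2 = 44100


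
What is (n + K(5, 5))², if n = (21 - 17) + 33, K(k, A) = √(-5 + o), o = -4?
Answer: 1360 + 222*I ≈ 1360.0 + 222.0*I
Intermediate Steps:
K(k, A) = 3*I (K(k, A) = √(-5 - 4) = √(-9) = 3*I)
n = 37 (n = 4 + 33 = 37)
(n + K(5, 5))² = (37 + 3*I)²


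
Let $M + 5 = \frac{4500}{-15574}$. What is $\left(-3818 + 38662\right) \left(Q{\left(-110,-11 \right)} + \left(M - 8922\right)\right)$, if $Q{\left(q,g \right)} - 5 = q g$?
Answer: $- \frac{2092577117336}{7787} \approx -2.6873 \cdot 10^{8}$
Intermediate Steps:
$M = - \frac{41185}{7787}$ ($M = -5 + \frac{4500}{-15574} = -5 + 4500 \left(- \frac{1}{15574}\right) = -5 - \frac{2250}{7787} = - \frac{41185}{7787} \approx -5.2889$)
$Q{\left(q,g \right)} = 5 + g q$ ($Q{\left(q,g \right)} = 5 + q g = 5 + g q$)
$\left(-3818 + 38662\right) \left(Q{\left(-110,-11 \right)} + \left(M - 8922\right)\right) = \left(-3818 + 38662\right) \left(\left(5 - -1210\right) - \frac{69516799}{7787}\right) = 34844 \left(\left(5 + 1210\right) - \frac{69516799}{7787}\right) = 34844 \left(1215 - \frac{69516799}{7787}\right) = 34844 \left(- \frac{60055594}{7787}\right) = - \frac{2092577117336}{7787}$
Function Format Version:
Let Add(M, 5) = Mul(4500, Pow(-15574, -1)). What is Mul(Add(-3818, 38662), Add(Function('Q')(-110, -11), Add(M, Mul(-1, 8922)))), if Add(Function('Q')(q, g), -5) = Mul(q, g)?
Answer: Rational(-2092577117336, 7787) ≈ -2.6873e+8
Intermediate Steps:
M = Rational(-41185, 7787) (M = Add(-5, Mul(4500, Pow(-15574, -1))) = Add(-5, Mul(4500, Rational(-1, 15574))) = Add(-5, Rational(-2250, 7787)) = Rational(-41185, 7787) ≈ -5.2889)
Function('Q')(q, g) = Add(5, Mul(g, q)) (Function('Q')(q, g) = Add(5, Mul(q, g)) = Add(5, Mul(g, q)))
Mul(Add(-3818, 38662), Add(Function('Q')(-110, -11), Add(M, Mul(-1, 8922)))) = Mul(Add(-3818, 38662), Add(Add(5, Mul(-11, -110)), Add(Rational(-41185, 7787), Mul(-1, 8922)))) = Mul(34844, Add(Add(5, 1210), Add(Rational(-41185, 7787), -8922))) = Mul(34844, Add(1215, Rational(-69516799, 7787))) = Mul(34844, Rational(-60055594, 7787)) = Rational(-2092577117336, 7787)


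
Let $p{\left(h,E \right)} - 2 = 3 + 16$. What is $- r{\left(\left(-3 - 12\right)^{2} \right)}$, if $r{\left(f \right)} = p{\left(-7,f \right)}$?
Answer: $-21$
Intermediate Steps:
$p{\left(h,E \right)} = 21$ ($p{\left(h,E \right)} = 2 + \left(3 + 16\right) = 2 + 19 = 21$)
$r{\left(f \right)} = 21$
$- r{\left(\left(-3 - 12\right)^{2} \right)} = \left(-1\right) 21 = -21$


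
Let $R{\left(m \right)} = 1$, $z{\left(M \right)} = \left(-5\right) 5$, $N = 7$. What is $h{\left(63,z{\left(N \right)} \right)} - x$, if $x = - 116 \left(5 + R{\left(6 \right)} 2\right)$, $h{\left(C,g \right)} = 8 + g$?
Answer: $795$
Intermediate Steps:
$z{\left(M \right)} = -25$
$x = -812$ ($x = - 116 \left(5 + 1 \cdot 2\right) = - 116 \left(5 + 2\right) = \left(-116\right) 7 = -812$)
$h{\left(63,z{\left(N \right)} \right)} - x = \left(8 - 25\right) - -812 = -17 + 812 = 795$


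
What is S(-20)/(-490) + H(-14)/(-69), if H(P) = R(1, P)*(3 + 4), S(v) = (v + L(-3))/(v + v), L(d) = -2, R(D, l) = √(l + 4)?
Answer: -11/9800 - 7*I*√10/69 ≈ -0.0011224 - 0.32081*I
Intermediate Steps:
R(D, l) = √(4 + l)
S(v) = (-2 + v)/(2*v) (S(v) = (v - 2)/(v + v) = (-2 + v)/((2*v)) = (-2 + v)*(1/(2*v)) = (-2 + v)/(2*v))
H(P) = 7*√(4 + P) (H(P) = √(4 + P)*(3 + 4) = √(4 + P)*7 = 7*√(4 + P))
S(-20)/(-490) + H(-14)/(-69) = ((½)*(-2 - 20)/(-20))/(-490) + (7*√(4 - 14))/(-69) = ((½)*(-1/20)*(-22))*(-1/490) + (7*√(-10))*(-1/69) = (11/20)*(-1/490) + (7*(I*√10))*(-1/69) = -11/9800 + (7*I*√10)*(-1/69) = -11/9800 - 7*I*√10/69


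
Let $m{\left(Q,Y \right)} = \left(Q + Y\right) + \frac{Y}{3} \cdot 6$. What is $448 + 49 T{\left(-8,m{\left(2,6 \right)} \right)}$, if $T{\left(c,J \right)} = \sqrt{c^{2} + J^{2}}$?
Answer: $448 + 196 \sqrt{29} \approx 1503.5$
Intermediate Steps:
$m{\left(Q,Y \right)} = Q + 3 Y$ ($m{\left(Q,Y \right)} = \left(Q + Y\right) + Y \frac{1}{3} \cdot 6 = \left(Q + Y\right) + \frac{Y}{3} \cdot 6 = \left(Q + Y\right) + 2 Y = Q + 3 Y$)
$T{\left(c,J \right)} = \sqrt{J^{2} + c^{2}}$
$448 + 49 T{\left(-8,m{\left(2,6 \right)} \right)} = 448 + 49 \sqrt{\left(2 + 3 \cdot 6\right)^{2} + \left(-8\right)^{2}} = 448 + 49 \sqrt{\left(2 + 18\right)^{2} + 64} = 448 + 49 \sqrt{20^{2} + 64} = 448 + 49 \sqrt{400 + 64} = 448 + 49 \sqrt{464} = 448 + 49 \cdot 4 \sqrt{29} = 448 + 196 \sqrt{29}$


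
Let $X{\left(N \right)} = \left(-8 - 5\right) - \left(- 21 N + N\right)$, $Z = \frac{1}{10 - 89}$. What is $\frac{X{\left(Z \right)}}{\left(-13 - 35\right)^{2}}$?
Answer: $- \frac{349}{60672} \approx -0.0057522$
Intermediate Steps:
$Z = - \frac{1}{79}$ ($Z = \frac{1}{-79} = - \frac{1}{79} \approx -0.012658$)
$X{\left(N \right)} = -13 + 20 N$ ($X{\left(N \right)} = \left(-8 - 5\right) - - 20 N = -13 + 20 N$)
$\frac{X{\left(Z \right)}}{\left(-13 - 35\right)^{2}} = \frac{-13 + 20 \left(- \frac{1}{79}\right)}{\left(-13 - 35\right)^{2}} = \frac{-13 - \frac{20}{79}}{\left(-48\right)^{2}} = - \frac{1047}{79 \cdot 2304} = \left(- \frac{1047}{79}\right) \frac{1}{2304} = - \frac{349}{60672}$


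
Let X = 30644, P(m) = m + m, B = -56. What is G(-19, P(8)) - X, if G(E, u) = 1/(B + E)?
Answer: -2298301/75 ≈ -30644.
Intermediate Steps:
P(m) = 2*m
G(E, u) = 1/(-56 + E)
G(-19, P(8)) - X = 1/(-56 - 19) - 1*30644 = 1/(-75) - 30644 = -1/75 - 30644 = -2298301/75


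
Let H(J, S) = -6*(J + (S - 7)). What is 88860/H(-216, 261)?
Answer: -7405/19 ≈ -389.74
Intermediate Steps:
H(J, S) = 42 - 6*J - 6*S (H(J, S) = -6*(J + (-7 + S)) = -6*(-7 + J + S) = 42 - 6*J - 6*S)
88860/H(-216, 261) = 88860/(42 - 6*(-216) - 6*261) = 88860/(42 + 1296 - 1566) = 88860/(-228) = 88860*(-1/228) = -7405/19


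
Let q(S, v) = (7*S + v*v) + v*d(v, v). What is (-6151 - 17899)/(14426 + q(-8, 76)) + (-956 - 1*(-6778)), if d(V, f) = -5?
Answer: 57526801/9883 ≈ 5820.8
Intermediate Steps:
q(S, v) = v² - 5*v + 7*S (q(S, v) = (7*S + v*v) + v*(-5) = (7*S + v²) - 5*v = (v² + 7*S) - 5*v = v² - 5*v + 7*S)
(-6151 - 17899)/(14426 + q(-8, 76)) + (-956 - 1*(-6778)) = (-6151 - 17899)/(14426 + (76² - 5*76 + 7*(-8))) + (-956 - 1*(-6778)) = -24050/(14426 + (5776 - 380 - 56)) + (-956 + 6778) = -24050/(14426 + 5340) + 5822 = -24050/19766 + 5822 = -24050*1/19766 + 5822 = -12025/9883 + 5822 = 57526801/9883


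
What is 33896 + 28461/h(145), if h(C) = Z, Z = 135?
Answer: 1534807/45 ≈ 34107.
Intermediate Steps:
h(C) = 135
33896 + 28461/h(145) = 33896 + 28461/135 = 33896 + 28461*(1/135) = 33896 + 9487/45 = 1534807/45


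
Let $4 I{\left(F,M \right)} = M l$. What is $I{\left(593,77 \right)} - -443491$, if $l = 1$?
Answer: $\frac{1774041}{4} \approx 4.4351 \cdot 10^{5}$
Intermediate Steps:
$I{\left(F,M \right)} = \frac{M}{4}$ ($I{\left(F,M \right)} = \frac{M 1}{4} = \frac{M}{4}$)
$I{\left(593,77 \right)} - -443491 = \frac{1}{4} \cdot 77 - -443491 = \frac{77}{4} + 443491 = \frac{1774041}{4}$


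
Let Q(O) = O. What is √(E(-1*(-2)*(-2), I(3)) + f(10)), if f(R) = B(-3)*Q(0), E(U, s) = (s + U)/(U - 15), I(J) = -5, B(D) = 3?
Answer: 3*√19/19 ≈ 0.68825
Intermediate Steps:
E(U, s) = (U + s)/(-15 + U)
f(R) = 0 (f(R) = 3*0 = 0)
√(E(-1*(-2)*(-2), I(3)) + f(10)) = √((-1*(-2)*(-2) - 5)/(-15 - 1*(-2)*(-2)) + 0) = √((2*(-2) - 5)/(-15 + 2*(-2)) + 0) = √((-4 - 5)/(-15 - 4) + 0) = √(-9/(-19) + 0) = √(-1/19*(-9) + 0) = √(9/19 + 0) = √(9/19) = 3*√19/19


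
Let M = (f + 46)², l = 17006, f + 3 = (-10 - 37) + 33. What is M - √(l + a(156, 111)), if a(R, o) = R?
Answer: 841 - √17162 ≈ 710.00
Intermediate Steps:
f = -17 (f = -3 + ((-10 - 37) + 33) = -3 + (-47 + 33) = -3 - 14 = -17)
M = 841 (M = (-17 + 46)² = 29² = 841)
M - √(l + a(156, 111)) = 841 - √(17006 + 156) = 841 - √17162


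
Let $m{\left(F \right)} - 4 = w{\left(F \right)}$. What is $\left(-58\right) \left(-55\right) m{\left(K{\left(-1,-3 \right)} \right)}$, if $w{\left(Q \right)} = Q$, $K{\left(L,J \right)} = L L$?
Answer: $15950$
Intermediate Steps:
$K{\left(L,J \right)} = L^{2}$
$m{\left(F \right)} = 4 + F$
$\left(-58\right) \left(-55\right) m{\left(K{\left(-1,-3 \right)} \right)} = \left(-58\right) \left(-55\right) \left(4 + \left(-1\right)^{2}\right) = 3190 \left(4 + 1\right) = 3190 \cdot 5 = 15950$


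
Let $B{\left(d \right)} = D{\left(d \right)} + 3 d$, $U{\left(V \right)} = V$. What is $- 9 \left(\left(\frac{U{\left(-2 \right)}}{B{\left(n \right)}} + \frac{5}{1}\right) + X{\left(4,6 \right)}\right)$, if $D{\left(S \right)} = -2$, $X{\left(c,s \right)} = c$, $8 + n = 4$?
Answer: $- \frac{576}{7} \approx -82.286$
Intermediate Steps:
$n = -4$ ($n = -8 + 4 = -4$)
$B{\left(d \right)} = -2 + 3 d$
$- 9 \left(\left(\frac{U{\left(-2 \right)}}{B{\left(n \right)}} + \frac{5}{1}\right) + X{\left(4,6 \right)}\right) = - 9 \left(\left(- \frac{2}{-2 + 3 \left(-4\right)} + \frac{5}{1}\right) + 4\right) = - 9 \left(\left(- \frac{2}{-2 - 12} + 5 \cdot 1\right) + 4\right) = - 9 \left(\left(- \frac{2}{-14} + 5\right) + 4\right) = - 9 \left(\left(\left(-2\right) \left(- \frac{1}{14}\right) + 5\right) + 4\right) = - 9 \left(\left(\frac{1}{7} + 5\right) + 4\right) = - 9 \left(\frac{36}{7} + 4\right) = \left(-9\right) \frac{64}{7} = - \frac{576}{7}$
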